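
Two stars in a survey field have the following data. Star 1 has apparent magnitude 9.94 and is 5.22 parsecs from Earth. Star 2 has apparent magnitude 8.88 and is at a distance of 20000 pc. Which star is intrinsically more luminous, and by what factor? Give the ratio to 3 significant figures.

Star 2 is more luminous, by a factor of 3.90×10^7.

Star 1: M = m − 5 log₁₀ d + 5 = 9.94 − 5·0.7177 + 5 = 11.352
Star 2: M = m − 5 log₁₀ d + 5 = 8.88 − 5·4.3010 + 5 = -7.625
ΔM = M_1 − M_2 = 11.352 − (-7.625) = 18.977; smaller M is more luminous → Star 2.
L ratio = 10^(0.4 |ΔM|) = 10^7.591 = 3.897×10^7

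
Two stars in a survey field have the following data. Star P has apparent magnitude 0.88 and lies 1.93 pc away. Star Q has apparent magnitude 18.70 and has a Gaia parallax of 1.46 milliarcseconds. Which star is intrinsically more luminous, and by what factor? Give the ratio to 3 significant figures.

Star P is more luminous, by a factor of 107.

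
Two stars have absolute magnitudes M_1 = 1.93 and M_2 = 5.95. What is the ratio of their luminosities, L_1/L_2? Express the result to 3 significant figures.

ΔM = M_1 − M_2 = -4.02
L_1/L_2 = 10^(−0.4 ΔM) = 10^1.608 = 40.55

L_1/L_2 ≈ 40.6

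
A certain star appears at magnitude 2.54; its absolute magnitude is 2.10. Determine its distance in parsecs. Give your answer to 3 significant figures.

d ≈ 12.2 pc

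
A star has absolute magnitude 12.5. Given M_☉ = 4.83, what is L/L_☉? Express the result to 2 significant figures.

M − M_☉ = 12.5 − 4.83 = 7.670
L/L_☉ = 10^(−0.4 (M − M_☉)) = 10^-3.068 = 8.551×10^-4

L/L_☉ ≈ 8.6×10^-4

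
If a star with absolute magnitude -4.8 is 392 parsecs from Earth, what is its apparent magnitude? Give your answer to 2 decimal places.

m ≈ 3.17

m = M + 5 log₁₀ d − 5 = -4.8 + 5·2.5933 − 5 = 3.166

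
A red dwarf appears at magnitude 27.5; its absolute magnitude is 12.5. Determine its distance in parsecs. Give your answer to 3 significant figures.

d ≈ 10000 pc

μ = m − M = 15.000
m − M = 5 log₁₀ d − 5
log₁₀ d = (m − M)/5 + 1 = 4.0000
d = 10^4.0000 = 10000 pc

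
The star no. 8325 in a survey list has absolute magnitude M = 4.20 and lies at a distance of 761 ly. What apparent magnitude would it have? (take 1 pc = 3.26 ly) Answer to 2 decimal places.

d = 761 ly / 3.26 = 233.4 pc
m = M + 5 log₁₀ d − 5 = 4.20 + 5·2.3682 − 5 = 11.041

m ≈ 11.04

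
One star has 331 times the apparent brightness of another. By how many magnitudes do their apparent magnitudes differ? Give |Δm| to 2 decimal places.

Pogson: Δm = −2.5 log₁₀(ratio) = −2.5 log₁₀(331) = −2.5 × 2.5198 = -6.300

|Δm| ≈ 6.30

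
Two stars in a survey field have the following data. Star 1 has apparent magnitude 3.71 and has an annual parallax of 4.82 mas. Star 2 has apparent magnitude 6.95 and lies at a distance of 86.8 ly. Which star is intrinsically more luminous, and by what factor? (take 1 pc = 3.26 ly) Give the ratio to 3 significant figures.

Star 1: p = 4.82 mas = 4.82×10^-3″ → d = 1/p = 207.5 pc
Star 1: M = m − 5 log₁₀ d + 5 = 3.71 − 5·2.3170 + 5 = -2.875
Star 2: d = 86.8 ly / 3.26 = 26.63 pc
Star 2: M = m − 5 log₁₀ d + 5 = 6.95 − 5·1.4253 + 5 = 4.823
ΔM = M_1 − M_2 = -2.875 − (4.823) = -7.698; smaller M is more luminous → Star 1.
L ratio = 10^(0.4 |ΔM|) = 10^3.079 = 1200

Star 1 is more luminous, by a factor of 1200.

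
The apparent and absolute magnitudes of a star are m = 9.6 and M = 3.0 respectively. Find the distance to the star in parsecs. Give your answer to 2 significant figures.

μ = m − M = 6.600
m − M = 5 log₁₀ d − 5
log₁₀ d = (m − M)/5 + 1 = 2.3200
d = 10^2.3200 = 208.9 pc

d ≈ 210 pc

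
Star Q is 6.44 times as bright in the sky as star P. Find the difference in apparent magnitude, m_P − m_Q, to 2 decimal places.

m_P − m_Q ≈ 2.02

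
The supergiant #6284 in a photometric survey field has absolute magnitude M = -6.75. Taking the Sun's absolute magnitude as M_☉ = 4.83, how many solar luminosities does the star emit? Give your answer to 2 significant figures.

L/L_☉ ≈ 43000

M − M_☉ = -6.75 − 4.83 = -11.580
L/L_☉ = 10^(−0.4 (M − M_☉)) = 10^4.632 = 42850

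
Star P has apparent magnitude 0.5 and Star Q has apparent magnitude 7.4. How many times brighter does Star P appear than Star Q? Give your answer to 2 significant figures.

580

Magnitude difference = -6.9
Flux ratio = 10^(−0.4 Δm) = 10^(−0.4 × -6.9) = 10^2.760 = 575.4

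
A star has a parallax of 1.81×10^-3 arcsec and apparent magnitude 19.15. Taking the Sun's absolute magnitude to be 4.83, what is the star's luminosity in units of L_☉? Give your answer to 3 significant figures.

d = 1/p = 1/1.81×10^-3″ = 552.5 pc
M = m − 5 log₁₀ d + 5 = 19.15 − 5·2.7423 + 5 = 10.438
M − M_☉ = 10.438 − 4.83 = 5.608
L/L_☉ = 10^(−0.4 × 5.608) = 5.710×10^-3

L/L_☉ ≈ 5.71×10^-3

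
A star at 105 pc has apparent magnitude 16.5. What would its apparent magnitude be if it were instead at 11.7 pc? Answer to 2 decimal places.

Flux ∝ 1/d², so Δm = 5 log₁₀(d₂/d₁) = 5 log₁₀(11.7/105) = -4.765
m₂ = m₁ + Δm = 16.5 + (-4.765) = 11.735

m ≈ 11.73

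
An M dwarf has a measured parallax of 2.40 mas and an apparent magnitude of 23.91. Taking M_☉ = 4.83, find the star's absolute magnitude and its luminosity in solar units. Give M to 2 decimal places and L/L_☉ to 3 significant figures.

M ≈ 15.81; L/L_☉ ≈ 4.05×10^-5

d = 1/p = 1000/2.40 mas = 416.7 pc
M = m − 5 log₁₀ d + 5 = 23.91 − 5·2.6198 + 5 = 15.811
M − M_☉ = 15.811 − 4.83 = 10.981
L/L_☉ = 10^(−0.4 × 10.981) = 4.051×10^-5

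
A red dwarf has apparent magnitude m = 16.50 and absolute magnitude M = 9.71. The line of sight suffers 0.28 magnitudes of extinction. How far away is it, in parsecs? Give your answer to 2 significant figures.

m − M = 5 log₁₀(d/10 pc) + A  ⇒  16.50 − (9.71) − 0.28 = 5 log₁₀(d/10)
6.510 = 5 log₁₀(d/10)
log₁₀ d = (m − M − A)/5 + 1 = 2.3020
d = 10^2.3020 = 200.4 pc

d ≈ 200 pc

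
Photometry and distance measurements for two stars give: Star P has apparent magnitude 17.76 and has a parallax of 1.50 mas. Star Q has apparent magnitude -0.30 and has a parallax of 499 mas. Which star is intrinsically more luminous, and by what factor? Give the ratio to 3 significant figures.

Star P: p = 1.50 mas = 1.50×10^-3″ → d = 1/p = 666.7 pc
Star P: M = m − 5 log₁₀ d + 5 = 17.76 − 5·2.8239 + 5 = 8.640
Star Q: p = 499 mas = 0.499″ → d = 1/p = 2.004 pc
Star Q: M = m − 5 log₁₀ d + 5 = -0.30 − 5·0.3019 + 5 = 3.191
ΔM = M_P − M_Q = 8.640 − (3.191) = 5.450; smaller M is more luminous → Star Q.
L ratio = 10^(0.4 |ΔM|) = 10^2.180 = 151.3

Star Q is more luminous, by a factor of 151.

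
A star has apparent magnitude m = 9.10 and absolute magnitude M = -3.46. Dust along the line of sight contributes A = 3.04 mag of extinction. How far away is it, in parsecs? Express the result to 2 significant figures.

m − M = 5 log₁₀(d/10 pc) + A  ⇒  9.10 − (-3.46) − 3.04 = 5 log₁₀(d/10)
9.520 = 5 log₁₀(d/10)
log₁₀ d = (m − M − A)/5 + 1 = 2.9040
d = 10^2.9040 = 801.7 pc

d ≈ 800 pc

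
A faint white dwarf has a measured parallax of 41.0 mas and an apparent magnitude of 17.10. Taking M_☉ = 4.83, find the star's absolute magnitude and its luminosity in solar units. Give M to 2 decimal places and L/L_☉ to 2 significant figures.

M ≈ 15.16; L/L_☉ ≈ 7.4×10^-5

d = 1/p = 1000/41.0 mas = 24.39 pc
M = m − 5 log₁₀ d + 5 = 17.10 − 5·1.3872 + 5 = 15.164
M − M_☉ = 15.164 − 4.83 = 10.334
L/L_☉ = 10^(−0.4 × 10.334) = 7.352×10^-5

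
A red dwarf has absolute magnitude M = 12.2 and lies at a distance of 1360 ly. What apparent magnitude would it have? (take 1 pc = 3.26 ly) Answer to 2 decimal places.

m ≈ 20.30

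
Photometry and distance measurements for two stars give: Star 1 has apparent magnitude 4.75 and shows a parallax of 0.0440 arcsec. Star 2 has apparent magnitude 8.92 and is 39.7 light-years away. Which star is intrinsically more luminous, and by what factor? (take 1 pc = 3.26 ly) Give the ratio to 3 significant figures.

Star 1: d = 1/p = 1/0.0440″ = 22.73 pc
Star 1: M = m − 5 log₁₀ d + 5 = 4.75 − 5·1.3565 + 5 = 2.967
Star 2: d = 39.7 ly / 3.26 = 12.18 pc
Star 2: M = m − 5 log₁₀ d + 5 = 8.92 − 5·1.0856 + 5 = 8.492
ΔM = M_1 − M_2 = 2.967 − (8.492) = -5.525; smaller M is more luminous → Star 1.
L ratio = 10^(0.4 |ΔM|) = 10^2.210 = 162.2

Star 1 is more luminous, by a factor of 162.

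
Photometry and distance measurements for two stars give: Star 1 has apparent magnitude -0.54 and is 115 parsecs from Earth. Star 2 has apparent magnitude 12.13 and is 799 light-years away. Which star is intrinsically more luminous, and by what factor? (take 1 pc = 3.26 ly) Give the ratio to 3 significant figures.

Star 1 is more luminous, by a factor of 25700.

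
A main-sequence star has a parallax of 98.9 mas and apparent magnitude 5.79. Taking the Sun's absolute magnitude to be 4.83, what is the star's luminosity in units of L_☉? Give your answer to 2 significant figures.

L/L_☉ ≈ 0.42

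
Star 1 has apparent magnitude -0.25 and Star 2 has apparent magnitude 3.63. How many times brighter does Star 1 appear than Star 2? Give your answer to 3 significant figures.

35.6

Magnitude difference = -3.88
Flux ratio = 10^(−0.4 Δm) = 10^(−0.4 × -3.88) = 10^1.552 = 35.65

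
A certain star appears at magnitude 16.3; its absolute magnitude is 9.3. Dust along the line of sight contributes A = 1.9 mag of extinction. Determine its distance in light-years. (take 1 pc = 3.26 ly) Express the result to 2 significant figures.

d ≈ 340 ly

m − M = 5 log₁₀(d/10 pc) + A  ⇒  16.3 − (9.3) − 1.9 = 5 log₁₀(d/10)
5.100 = 5 log₁₀(d/10)
log₁₀ d = (m − M − A)/5 + 1 = 2.0200
d = 10^2.0200 = 104.7 pc
= 341.4 ly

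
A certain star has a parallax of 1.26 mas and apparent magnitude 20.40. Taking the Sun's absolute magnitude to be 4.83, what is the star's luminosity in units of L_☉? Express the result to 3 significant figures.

L/L_☉ ≈ 3.73×10^-3

d = 1/p = 1000/1.26 mas = 793.7 pc
M = m − 5 log₁₀ d + 5 = 20.40 − 5·2.8996 + 5 = 10.902
M − M_☉ = 10.902 − 4.83 = 6.072
L/L_☉ = 10^(−0.4 × 6.072) = 3.726×10^-3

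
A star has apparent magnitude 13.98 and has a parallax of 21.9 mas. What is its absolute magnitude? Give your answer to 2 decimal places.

p = 21.9 mas = 0.0219″ → d = 1/p = 45.66 pc
5 log₁₀(d/10 pc) = 5 log₁₀(45.66) − 5 = 3.298
M = m − 5 log₁₀(d/10) = 13.98 − 3.298 = 10.682

M ≈ 10.68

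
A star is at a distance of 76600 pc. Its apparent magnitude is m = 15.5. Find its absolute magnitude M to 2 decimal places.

M ≈ -3.92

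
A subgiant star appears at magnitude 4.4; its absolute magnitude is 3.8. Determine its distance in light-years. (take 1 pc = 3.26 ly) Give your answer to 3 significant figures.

d ≈ 43.0 ly

μ = m − M = 0.600
m − M = 5 log₁₀ d − 5
log₁₀ d = (m − M)/5 + 1 = 1.1200
d = 10^1.1200 = 13.18 pc
= 42.98 ly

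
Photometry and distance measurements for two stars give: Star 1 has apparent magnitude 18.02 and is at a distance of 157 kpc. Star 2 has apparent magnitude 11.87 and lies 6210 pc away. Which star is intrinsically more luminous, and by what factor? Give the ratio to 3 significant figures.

Star 1: d = 157 kpc = 157000 pc
Star 1: M = m − 5 log₁₀ d + 5 = 18.02 − 5·5.1959 + 5 = -2.959
Star 2: M = m − 5 log₁₀ d + 5 = 11.87 − 5·3.7931 + 5 = -2.095
ΔM = M_1 − M_2 = -2.959 − (-2.095) = -0.864; smaller M is more luminous → Star 1.
L ratio = 10^(0.4 |ΔM|) = 10^0.346 = 2.216

Star 1 is more luminous, by a factor of 2.22.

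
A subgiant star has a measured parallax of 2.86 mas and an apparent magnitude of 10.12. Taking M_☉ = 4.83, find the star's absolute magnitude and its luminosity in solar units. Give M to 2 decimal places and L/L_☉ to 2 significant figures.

M ≈ 2.40; L/L_☉ ≈ 9.4

d = 1/p = 1000/2.86 mas = 349.7 pc
M = m − 5 log₁₀ d + 5 = 10.12 − 5·2.5436 + 5 = 2.402
M − M_☉ = 2.402 − 4.83 = -2.428
L/L_☉ = 10^(−0.4 × -2.428) = 9.360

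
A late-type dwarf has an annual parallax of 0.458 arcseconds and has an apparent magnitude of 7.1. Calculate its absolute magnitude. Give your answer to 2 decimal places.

M ≈ 10.40

d = 1/p = 1/0.458″ = 2.183 pc
5 log₁₀(d/10 pc) = 5 log₁₀(2.183) − 5 = -3.304
M = m − 5 log₁₀(d/10) = 7.1 + 3.304 = 10.404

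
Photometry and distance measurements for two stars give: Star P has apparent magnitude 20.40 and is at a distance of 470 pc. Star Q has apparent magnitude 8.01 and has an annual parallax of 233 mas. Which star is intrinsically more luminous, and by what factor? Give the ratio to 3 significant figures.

Star Q is more luminous, by a factor of 7.54.

Star P: M = m − 5 log₁₀ d + 5 = 20.40 − 5·2.6721 + 5 = 12.040
Star Q: p = 233 mas = 0.233″ → d = 1/p = 4.292 pc
Star Q: M = m − 5 log₁₀ d + 5 = 8.01 − 5·0.6326 + 5 = 9.847
ΔM = M_P − M_Q = 12.040 − (9.847) = 2.193; smaller M is more luminous → Star Q.
L ratio = 10^(0.4 |ΔM|) = 10^0.877 = 7.535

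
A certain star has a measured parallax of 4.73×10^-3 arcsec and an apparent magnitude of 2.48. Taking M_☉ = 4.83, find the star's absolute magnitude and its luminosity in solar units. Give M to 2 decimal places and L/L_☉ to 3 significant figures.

M ≈ -4.15; L/L_☉ ≈ 3890

d = 1/p = 1/4.73×10^-3″ = 211.4 pc
M = m − 5 log₁₀ d + 5 = 2.48 − 5·2.3251 + 5 = -4.146
M − M_☉ = -4.146 − 4.83 = -8.976
L/L_☉ = 10^(−0.4 × -8.976) = 3893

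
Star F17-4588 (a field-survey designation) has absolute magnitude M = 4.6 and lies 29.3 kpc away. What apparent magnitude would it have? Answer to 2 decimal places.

m ≈ 21.93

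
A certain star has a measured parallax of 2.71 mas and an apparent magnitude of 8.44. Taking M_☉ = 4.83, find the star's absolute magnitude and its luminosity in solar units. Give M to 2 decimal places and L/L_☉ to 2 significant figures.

d = 1/p = 1000/2.71 mas = 369.0 pc
M = m − 5 log₁₀ d + 5 = 8.44 − 5·2.5670 + 5 = 0.605
M − M_☉ = 0.605 − 4.83 = -4.225
L/L_☉ = 10^(−0.4 × -4.225) = 48.98

M ≈ 0.60; L/L_☉ ≈ 49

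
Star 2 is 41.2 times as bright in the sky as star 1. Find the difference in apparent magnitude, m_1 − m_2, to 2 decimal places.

Pogson: Δm = −2.5 log₁₀(ratio) = −2.5 log₁₀(41.2) = −2.5 × 1.6149 = -4.037
Star 2 is brighter so has the smaller magnitude: m_1 − m_2 is positive.

m_1 − m_2 ≈ 4.04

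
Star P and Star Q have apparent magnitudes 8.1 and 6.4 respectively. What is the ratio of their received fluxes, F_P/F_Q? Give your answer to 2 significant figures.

Magnitude difference = 1.7
Flux ratio = 10^(−0.4 Δm) = 10^(−0.4 × 1.7) = 10^-0.680 = 0.2089

F_P/F_Q ≈ 0.21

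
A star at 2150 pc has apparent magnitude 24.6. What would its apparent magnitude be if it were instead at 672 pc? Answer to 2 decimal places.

m ≈ 22.07

Flux ∝ 1/d², so Δm = 5 log₁₀(d₂/d₁) = 5 log₁₀(672/2150) = -2.525
m₂ = m₁ + Δm = 24.6 + (-2.525) = 22.075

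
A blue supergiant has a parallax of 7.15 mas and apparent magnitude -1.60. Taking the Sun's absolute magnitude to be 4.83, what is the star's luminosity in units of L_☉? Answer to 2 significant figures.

L/L_☉ ≈ 73000

d = 1/p = 1000/7.15 mas = 139.9 pc
M = m − 5 log₁₀ d + 5 = -1.60 − 5·2.1457 + 5 = -7.328
M − M_☉ = -7.328 − 4.83 = -12.158
L/L_☉ = 10^(−0.4 × -12.158) = 73010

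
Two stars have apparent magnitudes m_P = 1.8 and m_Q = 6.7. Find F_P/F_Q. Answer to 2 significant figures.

Δm = 1.8 − (6.7) = -4.9
Flux ratio = 10^(−0.4 Δm) = 10^(−0.4 × -4.9) = 10^1.960 = 91.20

F_P/F_Q ≈ 91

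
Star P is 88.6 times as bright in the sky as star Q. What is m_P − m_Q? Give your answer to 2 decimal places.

m_P − m_Q ≈ -4.87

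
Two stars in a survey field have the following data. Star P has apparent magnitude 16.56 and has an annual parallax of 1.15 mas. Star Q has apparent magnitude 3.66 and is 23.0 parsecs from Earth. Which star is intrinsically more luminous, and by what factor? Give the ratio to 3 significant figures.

Star P: p = 1.15 mas = 1.15×10^-3″ → d = 1/p = 869.6 pc
Star P: M = m − 5 log₁₀ d + 5 = 16.56 − 5·2.9393 + 5 = 6.863
Star Q: M = m − 5 log₁₀ d + 5 = 3.66 − 5·1.3617 + 5 = 1.851
ΔM = M_P − M_Q = 6.863 − (1.851) = 5.012; smaller M is more luminous → Star Q.
L ratio = 10^(0.4 |ΔM|) = 10^2.005 = 101.1

Star Q is more luminous, by a factor of 101.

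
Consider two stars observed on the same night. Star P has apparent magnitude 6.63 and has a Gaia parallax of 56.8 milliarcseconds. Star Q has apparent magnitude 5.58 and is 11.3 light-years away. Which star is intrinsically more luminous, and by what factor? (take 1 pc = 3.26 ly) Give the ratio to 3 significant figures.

Star P is more luminous, by a factor of 9.81.

Star P: p = 56.8 mas = 0.0568″ → d = 1/p = 17.61 pc
Star P: M = m − 5 log₁₀ d + 5 = 6.63 − 5·1.2457 + 5 = 5.402
Star Q: d = 11.3 ly / 3.26 = 3.466 pc
Star Q: M = m − 5 log₁₀ d + 5 = 5.58 − 5·0.5399 + 5 = 7.881
ΔM = M_P − M_Q = 5.402 − (7.881) = -2.479; smaller M is more luminous → Star P.
L ratio = 10^(0.4 |ΔM|) = 10^0.992 = 9.808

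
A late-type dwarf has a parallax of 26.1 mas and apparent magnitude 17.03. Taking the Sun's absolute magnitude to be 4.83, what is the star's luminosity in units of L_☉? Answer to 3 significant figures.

L/L_☉ ≈ 1.94×10^-4

d = 1/p = 1000/26.1 mas = 38.31 pc
M = m − 5 log₁₀ d + 5 = 17.03 − 5·1.5834 + 5 = 14.113
M − M_☉ = 14.113 − 4.83 = 9.283
L/L_☉ = 10^(−0.4 × 9.283) = 1.935×10^-4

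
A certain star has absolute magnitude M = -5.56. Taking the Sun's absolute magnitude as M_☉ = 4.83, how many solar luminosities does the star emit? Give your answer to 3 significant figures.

L/L_☉ ≈ 14300

M − M_☉ = -5.56 − 4.83 = -10.390
L/L_☉ = 10^(−0.4 (M − M_☉)) = 10^4.156 = 14320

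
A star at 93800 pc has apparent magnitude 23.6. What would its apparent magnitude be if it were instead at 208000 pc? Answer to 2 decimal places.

Flux ∝ 1/d², so Δm = 5 log₁₀(d₂/d₁) = 5 log₁₀(208000/93800) = 1.729
m₂ = m₁ + Δm = 23.6 + (1.729) = 25.329

m ≈ 25.33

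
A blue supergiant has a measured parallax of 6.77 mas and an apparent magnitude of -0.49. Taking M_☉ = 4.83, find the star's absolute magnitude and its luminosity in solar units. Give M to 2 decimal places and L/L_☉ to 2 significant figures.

M ≈ -6.34; L/L_☉ ≈ 29000

d = 1/p = 1000/6.77 mas = 147.7 pc
M = m − 5 log₁₀ d + 5 = -0.49 − 5·2.1694 + 5 = -6.337
M − M_☉ = -6.337 − 4.83 = -11.167
L/L_☉ = 10^(−0.4 × -11.167) = 29300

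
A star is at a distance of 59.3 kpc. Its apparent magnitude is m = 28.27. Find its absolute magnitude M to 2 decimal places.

d = 59.3 kpc = 59300 pc
5 log₁₀(d/10 pc) = 5 log₁₀(59300) − 5 = 18.865
M = m − 5 log₁₀(d/10) = 28.27 − 18.865 = 9.405

M ≈ 9.40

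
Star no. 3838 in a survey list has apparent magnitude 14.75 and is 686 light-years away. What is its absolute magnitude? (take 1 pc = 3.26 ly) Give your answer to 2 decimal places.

d = 686 ly / 3.26 = 210.4 pc
5 log₁₀(d/10 pc) = 5 log₁₀(210.4) − 5 = 6.616
M = m − 5 log₁₀(d/10) = 14.75 − 6.616 = 8.134

M ≈ 8.13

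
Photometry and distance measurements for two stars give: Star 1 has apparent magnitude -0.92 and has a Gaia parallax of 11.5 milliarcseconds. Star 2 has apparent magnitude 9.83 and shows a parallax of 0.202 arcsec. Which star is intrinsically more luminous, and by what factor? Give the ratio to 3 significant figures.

Star 1 is more luminous, by a factor of 6.16×10^6.

Star 1: p = 11.5 mas = 0.0115″ → d = 1/p = 86.96 pc
Star 1: M = m − 5 log₁₀ d + 5 = -0.92 − 5·1.9393 + 5 = -5.617
Star 2: d = 1/p = 1/0.202″ = 4.950 pc
Star 2: M = m − 5 log₁₀ d + 5 = 9.83 − 5·0.6946 + 5 = 11.357
ΔM = M_1 − M_2 = -5.617 − (11.357) = -16.973; smaller M is more luminous → Star 1.
L ratio = 10^(0.4 |ΔM|) = 10^6.789 = 6.156×10^6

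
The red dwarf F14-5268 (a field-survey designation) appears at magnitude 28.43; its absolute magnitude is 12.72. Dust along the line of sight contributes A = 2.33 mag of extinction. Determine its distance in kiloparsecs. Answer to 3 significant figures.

d ≈ 4.74 kpc

m − M = 5 log₁₀(d/10 pc) + A  ⇒  28.43 − (12.72) − 2.33 = 5 log₁₀(d/10)
13.380 = 5 log₁₀(d/10)
log₁₀ d = (m − M − A)/5 + 1 = 3.6760
d = 10^3.6760 = 4742 pc
= 4.742 kpc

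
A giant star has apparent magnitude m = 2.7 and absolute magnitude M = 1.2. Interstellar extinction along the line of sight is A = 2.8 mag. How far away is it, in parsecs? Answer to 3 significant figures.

d ≈ 5.50 pc

m − M = 5 log₁₀(d/10 pc) + A  ⇒  2.7 − (1.2) − 2.8 = 5 log₁₀(d/10)
-1.300 = 5 log₁₀(d/10)
log₁₀ d = (m − M − A)/5 + 1 = 0.7400
d = 10^0.7400 = 5.495 pc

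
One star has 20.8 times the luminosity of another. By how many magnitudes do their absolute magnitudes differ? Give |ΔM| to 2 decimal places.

|ΔM| ≈ 3.30

Pogson: ΔM = −2.5 log₁₀(ratio) = −2.5 log₁₀(20.8) = −2.5 × 1.3181 = -3.295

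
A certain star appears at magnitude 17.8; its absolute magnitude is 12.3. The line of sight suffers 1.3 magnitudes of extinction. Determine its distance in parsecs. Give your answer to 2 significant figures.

d ≈ 69 pc

m − M = 5 log₁₀(d/10 pc) + A  ⇒  17.8 − (12.3) − 1.3 = 5 log₁₀(d/10)
4.200 = 5 log₁₀(d/10)
log₁₀ d = (m − M − A)/5 + 1 = 1.8400
d = 10^1.8400 = 69.18 pc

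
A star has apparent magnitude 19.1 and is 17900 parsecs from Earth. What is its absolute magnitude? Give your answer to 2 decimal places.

5 log₁₀(d/10 pc) = 5 log₁₀(17900) − 5 = 16.264
M = m − 5 log₁₀(d/10) = 19.1 − 16.264 = 2.836

M ≈ 2.84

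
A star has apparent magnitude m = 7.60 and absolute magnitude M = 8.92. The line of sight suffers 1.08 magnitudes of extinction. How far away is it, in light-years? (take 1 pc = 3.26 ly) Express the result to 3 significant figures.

d ≈ 10.8 ly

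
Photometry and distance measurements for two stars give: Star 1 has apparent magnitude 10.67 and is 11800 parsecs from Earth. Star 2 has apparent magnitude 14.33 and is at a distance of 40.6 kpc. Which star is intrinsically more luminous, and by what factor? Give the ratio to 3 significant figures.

Star 1 is more luminous, by a factor of 2.46.

Star 1: M = m − 5 log₁₀ d + 5 = 10.67 − 5·4.0719 + 5 = -4.689
Star 2: d = 40.6 kpc = 40600 pc
Star 2: M = m − 5 log₁₀ d + 5 = 14.33 − 5·4.6085 + 5 = -3.713
ΔM = M_1 − M_2 = -4.689 − (-3.713) = -0.977; smaller M is more luminous → Star 1.
L ratio = 10^(0.4 |ΔM|) = 10^0.391 = 2.459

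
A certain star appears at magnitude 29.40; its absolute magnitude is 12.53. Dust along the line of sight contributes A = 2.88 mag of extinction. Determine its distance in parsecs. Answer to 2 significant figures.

m − M = 5 log₁₀(d/10 pc) + A  ⇒  29.40 − (12.53) − 2.88 = 5 log₁₀(d/10)
13.990 = 5 log₁₀(d/10)
log₁₀ d = (m − M − A)/5 + 1 = 3.7980
d = 10^3.7980 = 6281 pc

d ≈ 6300 pc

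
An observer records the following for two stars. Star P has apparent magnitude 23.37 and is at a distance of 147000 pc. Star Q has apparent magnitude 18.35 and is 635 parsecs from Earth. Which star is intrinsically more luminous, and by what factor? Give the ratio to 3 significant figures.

Star P: M = m − 5 log₁₀ d + 5 = 23.37 − 5·5.1673 + 5 = 2.533
Star Q: M = m − 5 log₁₀ d + 5 = 18.35 − 5·2.8028 + 5 = 9.336
ΔM = M_P − M_Q = 2.533 − (9.336) = -6.803; smaller M is more luminous → Star P.
L ratio = 10^(0.4 |ΔM|) = 10^2.721 = 526.1

Star P is more luminous, by a factor of 526.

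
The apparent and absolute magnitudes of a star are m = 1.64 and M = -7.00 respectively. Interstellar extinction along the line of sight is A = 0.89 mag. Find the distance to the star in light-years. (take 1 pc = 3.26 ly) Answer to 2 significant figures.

d ≈ 1200 ly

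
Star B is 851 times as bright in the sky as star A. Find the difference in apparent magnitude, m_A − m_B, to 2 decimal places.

Pogson: Δm = −2.5 log₁₀(ratio) = −2.5 log₁₀(851) = −2.5 × 2.9299 = -7.325
Star B is brighter so has the smaller magnitude: m_A − m_B is positive.

m_A − m_B ≈ 7.32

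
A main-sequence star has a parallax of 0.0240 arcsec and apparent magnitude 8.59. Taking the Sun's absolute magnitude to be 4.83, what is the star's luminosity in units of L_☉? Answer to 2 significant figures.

d = 1/p = 1/0.0240″ = 41.67 pc
M = m − 5 log₁₀ d + 5 = 8.59 − 5·1.6198 + 5 = 5.491
M − M_☉ = 5.491 − 4.83 = 0.661
L/L_☉ = 10^(−0.4 × 0.661) = 0.5440

L/L_☉ ≈ 0.54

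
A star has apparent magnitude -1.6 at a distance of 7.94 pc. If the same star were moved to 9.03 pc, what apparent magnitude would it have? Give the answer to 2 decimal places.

m ≈ -1.32

Flux ∝ 1/d², so Δm = 5 log₁₀(d₂/d₁) = 5 log₁₀(9.03/7.94) = 0.279
m₂ = m₁ + Δm = -1.6 + (0.279) = -1.321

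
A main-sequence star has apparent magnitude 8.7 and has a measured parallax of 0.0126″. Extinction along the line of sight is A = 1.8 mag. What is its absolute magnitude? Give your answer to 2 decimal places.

M ≈ 2.40

d = 1/p = 1/0.0126″ = 79.37 pc
5 log₁₀(d/10 pc) = 5 log₁₀(79.37) − 5 = 4.498
M = m − 5 log₁₀(d/10) − A = 8.7 − 4.498 − 1.8 = 2.402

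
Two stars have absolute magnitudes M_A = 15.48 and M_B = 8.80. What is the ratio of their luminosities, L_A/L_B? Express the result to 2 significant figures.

L_A/L_B ≈ 2.1×10^-3

ΔM = M_A − M_B = 6.68
L_A/L_B = 10^(−0.4 ΔM) = 10^-2.672 = 2.128×10^-3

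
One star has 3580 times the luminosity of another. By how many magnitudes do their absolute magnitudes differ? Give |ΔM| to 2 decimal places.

|ΔM| ≈ 8.88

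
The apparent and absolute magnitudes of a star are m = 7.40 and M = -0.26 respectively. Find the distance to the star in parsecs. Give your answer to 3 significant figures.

d ≈ 340 pc

μ = m − M = 7.660
m − M = 5 log₁₀ d − 5
log₁₀ d = (m − M)/5 + 1 = 2.5320
d = 10^2.5320 = 340.4 pc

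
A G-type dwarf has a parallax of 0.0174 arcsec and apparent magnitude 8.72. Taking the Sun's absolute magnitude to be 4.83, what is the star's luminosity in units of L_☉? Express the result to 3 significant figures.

d = 1/p = 1/0.0174″ = 57.47 pc
M = m − 5 log₁₀ d + 5 = 8.72 − 5·1.7595 + 5 = 4.923
M − M_☉ = 4.923 − 4.83 = 0.093
L/L_☉ = 10^(−0.4 × 0.093) = 0.9181

L/L_☉ ≈ 0.918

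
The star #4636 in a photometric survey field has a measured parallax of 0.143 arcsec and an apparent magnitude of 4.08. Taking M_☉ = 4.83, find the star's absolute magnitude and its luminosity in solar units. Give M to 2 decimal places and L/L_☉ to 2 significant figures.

d = 1/p = 1/0.143″ = 6.993 pc
M = m − 5 log₁₀ d + 5 = 4.08 − 5·0.8447 + 5 = 4.857
M − M_☉ = 4.857 − 4.83 = 0.027
L/L_☉ = 10^(−0.4 × 0.027) = 0.9757

M ≈ 4.86; L/L_☉ ≈ 0.98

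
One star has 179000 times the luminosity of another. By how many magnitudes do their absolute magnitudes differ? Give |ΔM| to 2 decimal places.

Pogson: ΔM = −2.5 log₁₀(ratio) = −2.5 log₁₀(179000) = −2.5 × 5.2529 = -13.132

|ΔM| ≈ 13.13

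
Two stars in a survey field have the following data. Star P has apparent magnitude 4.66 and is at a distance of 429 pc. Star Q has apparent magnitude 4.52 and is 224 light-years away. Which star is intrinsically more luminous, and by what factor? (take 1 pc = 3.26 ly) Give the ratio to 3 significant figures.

Star P is more luminous, by a factor of 34.3.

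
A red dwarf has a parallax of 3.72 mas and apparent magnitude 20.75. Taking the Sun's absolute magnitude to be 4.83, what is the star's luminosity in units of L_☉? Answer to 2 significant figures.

L/L_☉ ≈ 3.1×10^-4

d = 1/p = 1000/3.72 mas = 268.8 pc
M = m − 5 log₁₀ d + 5 = 20.75 − 5·2.4295 + 5 = 13.603
M − M_☉ = 13.603 − 4.83 = 8.773
L/L_☉ = 10^(−0.4 × 8.773) = 3.097×10^-4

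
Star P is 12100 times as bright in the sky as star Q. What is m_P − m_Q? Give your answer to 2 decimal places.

Pogson: Δm = −2.5 log₁₀(ratio) = −2.5 log₁₀(12100) = −2.5 × 4.0828 = -10.207
Star P is brighter, so it has the smaller magnitude: the difference is negative.

m_P − m_Q ≈ -10.21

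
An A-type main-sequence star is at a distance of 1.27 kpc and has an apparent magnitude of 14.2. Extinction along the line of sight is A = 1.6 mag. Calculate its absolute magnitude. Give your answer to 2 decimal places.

M ≈ 2.08

d = 1.27 kpc = 1270 pc
5 log₁₀(d/10 pc) = 5 log₁₀(1270) − 5 = 10.519
M = m − 5 log₁₀(d/10) − A = 14.2 − 10.519 − 1.6 = 2.081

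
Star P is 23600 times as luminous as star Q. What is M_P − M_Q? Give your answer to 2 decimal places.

M_P − M_Q ≈ -10.93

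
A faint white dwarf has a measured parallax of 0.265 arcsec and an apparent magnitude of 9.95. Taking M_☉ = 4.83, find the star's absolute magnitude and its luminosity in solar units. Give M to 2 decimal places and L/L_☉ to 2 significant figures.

M ≈ 12.07; L/L_☉ ≈ 1.3×10^-3

d = 1/p = 1/0.265″ = 3.774 pc
M = m − 5 log₁₀ d + 5 = 9.95 − 5·0.5768 + 5 = 12.066
M − M_☉ = 12.066 − 4.83 = 7.236
L/L_☉ = 10^(−0.4 × 7.236) = 1.275×10^-3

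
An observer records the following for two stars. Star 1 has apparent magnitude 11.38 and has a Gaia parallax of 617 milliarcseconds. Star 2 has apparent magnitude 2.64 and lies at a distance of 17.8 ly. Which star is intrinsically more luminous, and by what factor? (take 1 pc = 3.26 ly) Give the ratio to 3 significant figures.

Star 1: p = 617 mas = 0.617″ → d = 1/p = 1.621 pc
Star 1: M = m − 5 log₁₀ d + 5 = 11.38 − 5·0.2097 + 5 = 15.331
Star 2: d = 17.8 ly / 3.26 = 5.460 pc
Star 2: M = m − 5 log₁₀ d + 5 = 2.64 − 5·0.7372 + 5 = 3.954
ΔM = M_1 − M_2 = 15.331 − (3.954) = 11.377; smaller M is more luminous → Star 2.
L ratio = 10^(0.4 |ΔM|) = 10^4.551 = 35560

Star 2 is more luminous, by a factor of 35600.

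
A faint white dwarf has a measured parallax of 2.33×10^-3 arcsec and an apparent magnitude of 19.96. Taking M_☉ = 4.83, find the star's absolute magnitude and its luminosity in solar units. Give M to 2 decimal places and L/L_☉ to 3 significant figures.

M ≈ 11.80; L/L_☉ ≈ 1.63×10^-3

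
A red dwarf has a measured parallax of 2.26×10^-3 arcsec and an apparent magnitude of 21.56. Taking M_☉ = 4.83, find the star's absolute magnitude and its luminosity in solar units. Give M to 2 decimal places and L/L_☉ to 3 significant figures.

M ≈ 13.33; L/L_☉ ≈ 3.98×10^-4

d = 1/p = 1/2.26×10^-3″ = 442.5 pc
M = m − 5 log₁₀ d + 5 = 21.56 − 5·2.6459 + 5 = 13.331
M − M_☉ = 13.331 − 4.83 = 8.501
L/L_☉ = 10^(−0.4 × 8.501) = 3.979×10^-4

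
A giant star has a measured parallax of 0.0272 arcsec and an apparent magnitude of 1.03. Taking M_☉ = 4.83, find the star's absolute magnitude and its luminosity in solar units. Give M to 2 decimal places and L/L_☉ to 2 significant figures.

M ≈ -1.80; L/L_☉ ≈ 450

d = 1/p = 1/0.0272″ = 36.76 pc
M = m − 5 log₁₀ d + 5 = 1.03 − 5·1.5654 + 5 = -1.797
M − M_☉ = -1.797 − 4.83 = -6.627
L/L_☉ = 10^(−0.4 × -6.627) = 447.6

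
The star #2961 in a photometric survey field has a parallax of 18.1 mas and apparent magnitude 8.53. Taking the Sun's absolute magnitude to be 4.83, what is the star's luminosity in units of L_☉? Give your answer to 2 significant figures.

d = 1/p = 1000/18.1 mas = 55.25 pc
M = m − 5 log₁₀ d + 5 = 8.53 − 5·1.7423 + 5 = 4.818
M − M_☉ = 4.818 − 4.83 = -0.012
L/L_☉ = 10^(−0.4 × -0.012) = 1.011

L/L_☉ ≈ 1.0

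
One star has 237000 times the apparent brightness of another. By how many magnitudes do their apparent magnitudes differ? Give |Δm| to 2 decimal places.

Pogson: Δm = −2.5 log₁₀(ratio) = −2.5 log₁₀(237000) = −2.5 × 5.3747 = -13.437

|Δm| ≈ 13.44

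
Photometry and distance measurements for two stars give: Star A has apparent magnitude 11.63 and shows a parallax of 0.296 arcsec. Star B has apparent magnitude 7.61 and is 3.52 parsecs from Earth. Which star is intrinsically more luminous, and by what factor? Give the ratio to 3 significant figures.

Star B is more luminous, by a factor of 44.0.

Star A: d = 1/p = 1/0.296″ = 3.378 pc
Star A: M = m − 5 log₁₀ d + 5 = 11.63 − 5·0.5287 + 5 = 13.986
Star B: M = m − 5 log₁₀ d + 5 = 7.61 − 5·0.5465 + 5 = 9.877
ΔM = M_A − M_B = 13.986 − (9.877) = 4.109; smaller M is more luminous → Star B.
L ratio = 10^(0.4 |ΔM|) = 10^1.644 = 44.02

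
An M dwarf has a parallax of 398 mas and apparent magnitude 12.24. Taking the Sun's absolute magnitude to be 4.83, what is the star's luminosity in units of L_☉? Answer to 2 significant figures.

L/L_☉ ≈ 6.9×10^-5

d = 1/p = 1000/398 mas = 2.513 pc
M = m − 5 log₁₀ d + 5 = 12.24 − 5·0.4001 + 5 = 15.239
M − M_☉ = 15.239 − 4.83 = 10.409
L/L_☉ = 10^(−0.4 × 10.409) = 6.859×10^-5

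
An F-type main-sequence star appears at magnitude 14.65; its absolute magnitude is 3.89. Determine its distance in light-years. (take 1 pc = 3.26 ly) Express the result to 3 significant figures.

d ≈ 4630 ly

μ = m − M = 10.760
m − M = 5 log₁₀ d − 5
log₁₀ d = (m − M)/5 + 1 = 3.1520
d = 10^3.1520 = 1419 pc
= 4626 ly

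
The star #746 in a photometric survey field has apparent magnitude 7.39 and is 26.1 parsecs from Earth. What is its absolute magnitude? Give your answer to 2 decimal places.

M ≈ 5.31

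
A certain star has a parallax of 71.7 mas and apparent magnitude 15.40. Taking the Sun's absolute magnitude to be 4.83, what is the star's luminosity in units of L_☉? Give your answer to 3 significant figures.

d = 1/p = 1000/71.7 mas = 13.95 pc
M = m − 5 log₁₀ d + 5 = 15.40 − 5·1.1445 + 5 = 14.678
M − M_☉ = 14.678 − 4.83 = 9.848
L/L_☉ = 10^(−0.4 × 9.848) = 1.151×10^-4

L/L_☉ ≈ 1.15×10^-4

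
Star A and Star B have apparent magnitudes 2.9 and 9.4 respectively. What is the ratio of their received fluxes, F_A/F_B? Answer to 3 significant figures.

Δm = 2.9 − (9.4) = -6.5
Flux ratio = 10^(−0.4 Δm) = 10^(−0.4 × -6.5) = 10^2.600 = 398.1

F_A/F_B ≈ 398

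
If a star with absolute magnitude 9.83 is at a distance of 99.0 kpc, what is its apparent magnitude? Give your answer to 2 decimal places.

d = 99.0 kpc = 99000 pc
m = M + 5 log₁₀ d − 5 = 9.83 + 5·4.9956 − 5 = 29.808

m ≈ 29.81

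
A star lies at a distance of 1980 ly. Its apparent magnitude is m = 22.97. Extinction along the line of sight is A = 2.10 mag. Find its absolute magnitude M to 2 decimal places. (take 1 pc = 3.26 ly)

M ≈ 11.95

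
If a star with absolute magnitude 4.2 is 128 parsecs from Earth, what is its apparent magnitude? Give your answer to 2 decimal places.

m = M + 5 log₁₀ d − 5 = 4.2 + 5·2.1072 − 5 = 9.736

m ≈ 9.74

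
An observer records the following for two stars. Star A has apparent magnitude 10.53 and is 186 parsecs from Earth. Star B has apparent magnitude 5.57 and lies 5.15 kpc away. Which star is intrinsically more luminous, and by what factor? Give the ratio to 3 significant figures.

Star B is more luminous, by a factor of 73900.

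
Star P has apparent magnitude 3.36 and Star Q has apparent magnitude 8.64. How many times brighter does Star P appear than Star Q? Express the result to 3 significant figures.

129

Δm = 3.36 − (8.64) = -5.28
Flux ratio = 10^(−0.4 Δm) = 10^(−0.4 × -5.28) = 10^2.112 = 129.4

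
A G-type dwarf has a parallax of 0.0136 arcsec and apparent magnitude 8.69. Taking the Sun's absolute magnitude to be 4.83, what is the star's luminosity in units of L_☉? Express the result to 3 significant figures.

d = 1/p = 1/0.0136″ = 73.53 pc
M = m − 5 log₁₀ d + 5 = 8.69 − 5·1.8665 + 5 = 4.358
M − M_☉ = 4.358 − 4.83 = -0.472
L/L_☉ = 10^(−0.4 × -0.472) = 1.545

L/L_☉ ≈ 1.54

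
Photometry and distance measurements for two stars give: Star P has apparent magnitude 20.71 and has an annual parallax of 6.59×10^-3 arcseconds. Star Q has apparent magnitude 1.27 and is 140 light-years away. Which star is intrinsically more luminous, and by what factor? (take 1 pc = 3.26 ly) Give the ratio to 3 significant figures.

Star Q is more luminous, by a factor of 4.78×10^6.

Star P: d = 1/p = 1/6.59×10^-3″ = 151.7 pc
Star P: M = m − 5 log₁₀ d + 5 = 20.71 − 5·2.1811 + 5 = 14.804
Star Q: d = 140 ly / 3.26 = 42.94 pc
Star Q: M = m − 5 log₁₀ d + 5 = 1.27 − 5·1.6329 + 5 = -1.895
ΔM = M_P − M_Q = 14.804 − (-1.895) = 16.699; smaller M is more luminous → Star Q.
L ratio = 10^(0.4 |ΔM|) = 10^6.680 = 4.782×10^6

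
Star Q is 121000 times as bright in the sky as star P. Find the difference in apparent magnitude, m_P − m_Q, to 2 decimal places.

m_P − m_Q ≈ 12.71

Pogson: Δm = −2.5 log₁₀(ratio) = −2.5 log₁₀(121000) = −2.5 × 5.0828 = -12.707
Star Q is brighter so has the smaller magnitude: m_P − m_Q is positive.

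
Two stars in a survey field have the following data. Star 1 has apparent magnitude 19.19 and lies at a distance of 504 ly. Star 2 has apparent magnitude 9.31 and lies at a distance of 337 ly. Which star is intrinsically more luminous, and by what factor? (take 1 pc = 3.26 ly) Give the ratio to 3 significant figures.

Star 2 is more luminous, by a factor of 4000.

Star 1: d = 504 ly / 3.26 = 154.6 pc
Star 1: M = m − 5 log₁₀ d + 5 = 19.19 − 5·2.1892 + 5 = 13.244
Star 2: d = 337 ly / 3.26 = 103.4 pc
Star 2: M = m − 5 log₁₀ d + 5 = 9.31 − 5·2.0144 + 5 = 4.238
ΔM = M_1 − M_2 = 13.244 − (4.238) = 9.006; smaller M is more luminous → Star 2.
L ratio = 10^(0.4 |ΔM|) = 10^3.602 = 4003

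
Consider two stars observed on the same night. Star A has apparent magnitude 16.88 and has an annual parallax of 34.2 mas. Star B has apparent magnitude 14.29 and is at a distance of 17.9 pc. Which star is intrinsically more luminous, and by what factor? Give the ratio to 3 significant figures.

Star B is more luminous, by a factor of 4.07.

Star A: p = 34.2 mas = 0.0342″ → d = 1/p = 29.24 pc
Star A: M = m − 5 log₁₀ d + 5 = 16.88 − 5·1.4660 + 5 = 14.550
Star B: M = m − 5 log₁₀ d + 5 = 14.29 − 5·1.2529 + 5 = 13.026
ΔM = M_A − M_B = 14.550 − (13.026) = 1.524; smaller M is more luminous → Star B.
L ratio = 10^(0.4 |ΔM|) = 10^0.610 = 4.072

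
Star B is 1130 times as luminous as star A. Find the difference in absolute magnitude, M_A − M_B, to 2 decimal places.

M_A − M_B ≈ 7.63

Pogson: ΔM = −2.5 log₁₀(ratio) = −2.5 log₁₀(1130) = −2.5 × 3.0531 = -7.633
Star B is brighter so has the smaller magnitude: M_A − M_B is positive.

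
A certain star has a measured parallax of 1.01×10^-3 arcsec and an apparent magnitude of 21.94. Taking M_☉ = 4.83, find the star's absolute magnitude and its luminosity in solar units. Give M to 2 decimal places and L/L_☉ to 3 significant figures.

d = 1/p = 1/1.01×10^-3″ = 990.1 pc
M = m − 5 log₁₀ d + 5 = 21.94 − 5·2.9957 + 5 = 11.962
M − M_☉ = 11.962 − 4.83 = 7.132
L/L_☉ = 10^(−0.4 × 7.132) = 1.404×10^-3

M ≈ 11.96; L/L_☉ ≈ 1.40×10^-3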